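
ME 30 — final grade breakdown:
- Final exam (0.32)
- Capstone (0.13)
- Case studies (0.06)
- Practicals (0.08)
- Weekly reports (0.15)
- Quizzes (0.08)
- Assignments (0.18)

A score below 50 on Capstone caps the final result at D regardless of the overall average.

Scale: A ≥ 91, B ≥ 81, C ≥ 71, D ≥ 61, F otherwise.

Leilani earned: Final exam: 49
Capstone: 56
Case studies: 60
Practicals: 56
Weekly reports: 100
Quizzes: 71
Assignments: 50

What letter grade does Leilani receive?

Capstone score 56 ≥ 50: minimum met.
Weighted total:
  Final exam 49 × 0.32 = 15.68
  Capstone 56 × 0.13 = 7.28
  Case studies 60 × 0.06 = 3.6
  Practicals 56 × 0.08 = 4.48
  Weekly reports 100 × 0.15 = 15
  Quizzes 71 × 0.08 = 5.68
  Assignments 50 × 0.18 = 9
Sum = 60.72
60.72 < 61 → F

F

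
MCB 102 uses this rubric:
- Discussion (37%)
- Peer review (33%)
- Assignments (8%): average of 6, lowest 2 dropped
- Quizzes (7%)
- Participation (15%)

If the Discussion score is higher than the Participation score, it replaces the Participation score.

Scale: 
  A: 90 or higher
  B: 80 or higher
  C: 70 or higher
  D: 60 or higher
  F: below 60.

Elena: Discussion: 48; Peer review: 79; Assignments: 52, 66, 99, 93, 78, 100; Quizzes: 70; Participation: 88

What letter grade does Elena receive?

D

Assignments: drop 52, 66 → average of remaining 4 = 370/4 = 92.5
Discussion (48) ≤ Participation (88), so Participation stays at 88.
Weighted total:
  Discussion 48 × 0.37 = 17.76
  Peer review 79 × 0.33 = 26.07
  Assignments 92.5 × 0.08 = 7.4
  Quizzes 70 × 0.07 = 4.9
  Participation 88 × 0.15 = 13.2
Sum = 69.33
69.33 is ≥ 60 and < 70 → D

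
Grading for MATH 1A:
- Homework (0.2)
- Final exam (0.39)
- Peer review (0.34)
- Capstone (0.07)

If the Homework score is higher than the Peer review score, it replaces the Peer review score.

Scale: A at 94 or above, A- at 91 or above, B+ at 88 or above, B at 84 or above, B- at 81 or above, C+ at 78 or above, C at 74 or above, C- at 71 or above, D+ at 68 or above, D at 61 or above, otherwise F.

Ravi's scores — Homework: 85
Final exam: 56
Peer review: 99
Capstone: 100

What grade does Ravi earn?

C+

Homework (85) ≤ Peer review (99), so Peer review stays at 99.
Weighted total:
  Homework 85 × 0.2 = 17
  Final exam 56 × 0.39 = 21.84
  Peer review 99 × 0.34 = 33.66
  Capstone 100 × 0.07 = 7
Sum = 79.5
79.5 is ≥ 78 and < 81 → C+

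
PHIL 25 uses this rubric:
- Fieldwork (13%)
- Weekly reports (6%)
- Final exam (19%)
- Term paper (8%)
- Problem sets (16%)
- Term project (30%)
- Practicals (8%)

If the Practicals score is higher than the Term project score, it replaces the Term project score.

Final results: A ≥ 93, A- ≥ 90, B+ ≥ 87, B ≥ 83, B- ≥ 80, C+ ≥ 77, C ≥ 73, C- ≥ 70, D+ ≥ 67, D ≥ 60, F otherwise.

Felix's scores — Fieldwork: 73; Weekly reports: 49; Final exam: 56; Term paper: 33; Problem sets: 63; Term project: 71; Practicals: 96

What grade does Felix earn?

Practicals (96) > Term project (71), so Term project counts as 96.
Weighted total:
  Fieldwork 73 × 0.13 = 9.49
  Weekly reports 49 × 0.06 = 2.94
  Final exam 56 × 0.19 = 10.64
  Term paper 33 × 0.08 = 2.64
  Problem sets 63 × 0.16 = 10.08
  Term project 96 × 0.3 = 28.8
  Practicals 96 × 0.08 = 7.68
Sum = 72.27
72.27 is ≥ 70 and < 73 → C-

C-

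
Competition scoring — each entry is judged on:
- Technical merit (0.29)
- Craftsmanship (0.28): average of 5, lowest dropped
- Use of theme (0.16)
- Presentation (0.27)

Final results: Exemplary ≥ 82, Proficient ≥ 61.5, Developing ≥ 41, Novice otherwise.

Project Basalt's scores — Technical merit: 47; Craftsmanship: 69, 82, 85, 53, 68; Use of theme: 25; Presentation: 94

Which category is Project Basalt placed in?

Craftsmanship: drop 53 → average of remaining 4 = 304/4 = 76
Weighted total:
  Technical merit 47 × 0.29 = 13.63
  Craftsmanship 76 × 0.28 = 21.28
  Use of theme 25 × 0.16 = 4
  Presentation 94 × 0.27 = 25.38
Sum = 64.29
64.29 is ≥ 61.5 and < 82 → Proficient

Proficient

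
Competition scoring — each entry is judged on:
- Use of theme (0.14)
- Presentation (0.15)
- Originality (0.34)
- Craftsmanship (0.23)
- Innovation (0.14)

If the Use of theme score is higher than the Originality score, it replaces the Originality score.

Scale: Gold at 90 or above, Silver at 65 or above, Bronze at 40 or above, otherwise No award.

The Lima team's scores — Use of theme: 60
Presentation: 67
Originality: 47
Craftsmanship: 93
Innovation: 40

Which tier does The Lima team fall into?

Silver

Use of theme (60) > Originality (47), so Originality counts as 60.
Weighted total:
  Use of theme 60 × 0.14 = 8.4
  Presentation 67 × 0.15 = 10.05
  Originality 60 × 0.34 = 20.4
  Craftsmanship 93 × 0.23 = 21.39
  Innovation 40 × 0.14 = 5.6
Sum = 65.84
65.84 is ≥ 65 and < 90 → Silver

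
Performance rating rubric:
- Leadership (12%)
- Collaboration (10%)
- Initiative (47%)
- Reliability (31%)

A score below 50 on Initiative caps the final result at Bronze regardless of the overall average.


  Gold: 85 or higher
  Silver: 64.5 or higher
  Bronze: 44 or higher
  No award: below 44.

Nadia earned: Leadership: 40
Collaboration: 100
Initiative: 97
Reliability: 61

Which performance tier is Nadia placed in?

Initiative score 97 ≥ 50: minimum met.
Weighted total:
  Leadership 40 × 0.12 = 4.8
  Collaboration 100 × 0.1 = 10
  Initiative 97 × 0.47 = 45.59
  Reliability 61 × 0.31 = 18.91
Sum = 79.3
79.3 is ≥ 64.5 and < 85 → Silver

Silver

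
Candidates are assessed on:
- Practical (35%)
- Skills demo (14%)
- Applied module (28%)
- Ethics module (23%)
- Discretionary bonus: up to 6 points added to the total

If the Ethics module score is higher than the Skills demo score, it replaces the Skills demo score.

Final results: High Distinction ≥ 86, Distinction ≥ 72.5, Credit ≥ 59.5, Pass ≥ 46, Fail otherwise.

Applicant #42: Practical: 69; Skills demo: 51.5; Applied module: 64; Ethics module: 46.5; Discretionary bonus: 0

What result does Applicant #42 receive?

Ethics module (46.5) ≤ Skills demo (51.5), so Skills demo stays at 51.5.
Weighted total:
  Practical 69 × 0.35 = 24.15
  Skills demo 51.5 × 0.14 = 7.21
  Applied module 64 × 0.28 = 17.92
  Ethics module 46.5 × 0.23 = 10.695
Sum = 59.975
Discretionary bonus: 59.975 + 0 = 59.975
59.975 is ≥ 59.5 and < 72.5 → Credit

Credit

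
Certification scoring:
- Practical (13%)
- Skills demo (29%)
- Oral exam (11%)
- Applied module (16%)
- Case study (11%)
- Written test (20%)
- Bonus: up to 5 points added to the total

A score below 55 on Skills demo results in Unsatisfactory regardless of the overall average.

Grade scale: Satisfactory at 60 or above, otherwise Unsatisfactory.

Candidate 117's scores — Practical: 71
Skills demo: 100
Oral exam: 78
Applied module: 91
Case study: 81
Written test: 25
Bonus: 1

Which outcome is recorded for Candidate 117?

Skills demo score 100 ≥ 55: minimum met.
Weighted total:
  Practical 71 × 0.13 = 9.23
  Skills demo 100 × 0.29 = 29
  Oral exam 78 × 0.11 = 8.58
  Applied module 91 × 0.16 = 14.56
  Case study 81 × 0.11 = 8.91
  Written test 25 × 0.2 = 5
Sum = 75.28
Bonus: 75.28 + 1 = 76.28
76.28 ≥ 60 → Satisfactory

Satisfactory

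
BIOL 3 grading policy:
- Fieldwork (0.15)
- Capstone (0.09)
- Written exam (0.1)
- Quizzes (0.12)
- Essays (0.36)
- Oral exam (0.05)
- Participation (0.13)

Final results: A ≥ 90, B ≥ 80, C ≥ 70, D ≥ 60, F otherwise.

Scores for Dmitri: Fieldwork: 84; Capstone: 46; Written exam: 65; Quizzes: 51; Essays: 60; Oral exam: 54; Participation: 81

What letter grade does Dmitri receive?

Weighted total:
  Fieldwork 84 × 0.15 = 12.6
  Capstone 46 × 0.09 = 4.14
  Written exam 65 × 0.1 = 6.5
  Quizzes 51 × 0.12 = 6.12
  Essays 60 × 0.36 = 21.6
  Oral exam 54 × 0.05 = 2.7
  Participation 81 × 0.13 = 10.53
Sum = 64.19
64.19 is ≥ 60 and < 70 → D

D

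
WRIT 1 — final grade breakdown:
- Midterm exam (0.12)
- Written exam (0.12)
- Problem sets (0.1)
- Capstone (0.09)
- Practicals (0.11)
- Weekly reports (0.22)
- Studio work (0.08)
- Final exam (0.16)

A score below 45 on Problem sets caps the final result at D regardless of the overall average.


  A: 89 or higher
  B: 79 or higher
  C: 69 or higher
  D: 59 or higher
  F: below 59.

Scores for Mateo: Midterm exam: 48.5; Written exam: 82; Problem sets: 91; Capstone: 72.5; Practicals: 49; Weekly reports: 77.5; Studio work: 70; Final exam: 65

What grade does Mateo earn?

C

Problem sets score 91 ≥ 45: minimum met.
Weighted total:
  Midterm exam 48.5 × 0.12 = 5.82
  Written exam 82 × 0.12 = 9.84
  Problem sets 91 × 0.1 = 9.1
  Capstone 72.5 × 0.09 = 6.525
  Practicals 49 × 0.11 = 5.39
  Weekly reports 77.5 × 0.22 = 17.05
  Studio work 70 × 0.08 = 5.6
  Final exam 65 × 0.16 = 10.4
Sum = 69.725
69.725 is ≥ 69 and < 79 → C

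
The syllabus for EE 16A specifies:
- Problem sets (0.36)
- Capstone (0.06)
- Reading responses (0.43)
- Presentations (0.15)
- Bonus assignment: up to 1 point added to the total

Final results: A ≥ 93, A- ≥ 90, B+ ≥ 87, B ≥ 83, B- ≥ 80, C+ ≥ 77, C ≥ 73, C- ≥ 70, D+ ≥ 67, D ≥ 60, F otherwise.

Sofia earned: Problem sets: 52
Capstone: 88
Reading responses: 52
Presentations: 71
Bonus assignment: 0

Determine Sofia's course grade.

Weighted total:
  Problem sets 52 × 0.36 = 18.72
  Capstone 88 × 0.06 = 5.28
  Reading responses 52 × 0.43 = 22.36
  Presentations 71 × 0.15 = 10.65
Sum = 57.01
Bonus assignment: 57.01 + 0 = 57.01
57.01 < 60 → F

F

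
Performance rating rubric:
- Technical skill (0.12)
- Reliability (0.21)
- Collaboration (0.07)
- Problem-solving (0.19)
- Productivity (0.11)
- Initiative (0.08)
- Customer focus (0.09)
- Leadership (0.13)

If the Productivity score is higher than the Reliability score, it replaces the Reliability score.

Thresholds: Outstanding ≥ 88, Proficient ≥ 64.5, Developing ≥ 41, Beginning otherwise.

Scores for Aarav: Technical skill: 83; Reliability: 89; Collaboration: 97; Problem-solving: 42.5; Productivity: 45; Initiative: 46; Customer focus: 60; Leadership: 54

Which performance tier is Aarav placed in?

Proficient

Productivity (45) ≤ Reliability (89), so Reliability stays at 89.
Weighted total:
  Technical skill 83 × 0.12 = 9.96
  Reliability 89 × 0.21 = 18.69
  Collaboration 97 × 0.07 = 6.79
  Problem-solving 42.5 × 0.19 = 8.075
  Productivity 45 × 0.11 = 4.95
  Initiative 46 × 0.08 = 3.68
  Customer focus 60 × 0.09 = 5.4
  Leadership 54 × 0.13 = 7.02
Sum = 64.565
64.565 is ≥ 64.5 and < 88 → Proficient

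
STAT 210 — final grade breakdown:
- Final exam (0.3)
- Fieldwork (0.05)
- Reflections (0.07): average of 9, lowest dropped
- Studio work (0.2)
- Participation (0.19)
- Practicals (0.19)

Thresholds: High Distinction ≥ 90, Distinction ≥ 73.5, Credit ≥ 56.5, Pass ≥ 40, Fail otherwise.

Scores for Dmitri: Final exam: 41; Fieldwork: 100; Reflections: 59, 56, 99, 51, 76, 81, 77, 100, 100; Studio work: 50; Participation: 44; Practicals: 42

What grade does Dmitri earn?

Pass

Reflections: drop 51 → average of remaining 8 = 648/8 = 81
Weighted total:
  Final exam 41 × 0.3 = 12.3
  Fieldwork 100 × 0.05 = 5
  Reflections 81 × 0.07 = 5.67
  Studio work 50 × 0.2 = 10
  Participation 44 × 0.19 = 8.36
  Practicals 42 × 0.19 = 7.98
Sum = 49.31
49.31 is ≥ 40 and < 56.5 → Pass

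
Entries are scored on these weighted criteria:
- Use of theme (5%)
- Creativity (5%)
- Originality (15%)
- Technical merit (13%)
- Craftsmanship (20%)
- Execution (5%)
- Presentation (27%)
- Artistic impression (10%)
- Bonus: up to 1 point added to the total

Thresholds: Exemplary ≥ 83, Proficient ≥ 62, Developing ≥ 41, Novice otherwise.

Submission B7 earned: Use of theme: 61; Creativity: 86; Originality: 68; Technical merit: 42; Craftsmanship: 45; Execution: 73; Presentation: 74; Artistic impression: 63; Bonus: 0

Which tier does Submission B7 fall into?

Weighted total:
  Use of theme 61 × 0.05 = 3.05
  Creativity 86 × 0.05 = 4.3
  Originality 68 × 0.15 = 10.2
  Technical merit 42 × 0.13 = 5.46
  Craftsmanship 45 × 0.2 = 9
  Execution 73 × 0.05 = 3.65
  Presentation 74 × 0.27 = 19.98
  Artistic impression 63 × 0.1 = 6.3
Sum = 61.94
Bonus: 61.94 + 0 = 61.94
61.94 is ≥ 41 and < 62 → Developing

Developing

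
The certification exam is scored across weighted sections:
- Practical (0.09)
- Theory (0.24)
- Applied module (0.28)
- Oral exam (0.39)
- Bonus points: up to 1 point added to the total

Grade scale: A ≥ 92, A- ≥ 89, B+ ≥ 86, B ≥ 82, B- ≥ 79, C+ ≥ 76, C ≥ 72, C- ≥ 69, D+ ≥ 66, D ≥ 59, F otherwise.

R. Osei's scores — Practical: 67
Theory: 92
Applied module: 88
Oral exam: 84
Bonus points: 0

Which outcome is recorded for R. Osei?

B

Weighted total:
  Practical 67 × 0.09 = 6.03
  Theory 92 × 0.24 = 22.08
  Applied module 88 × 0.28 = 24.64
  Oral exam 84 × 0.39 = 32.76
Sum = 85.51
Bonus points: 85.51 + 0 = 85.51
85.51 is ≥ 82 and < 86 → B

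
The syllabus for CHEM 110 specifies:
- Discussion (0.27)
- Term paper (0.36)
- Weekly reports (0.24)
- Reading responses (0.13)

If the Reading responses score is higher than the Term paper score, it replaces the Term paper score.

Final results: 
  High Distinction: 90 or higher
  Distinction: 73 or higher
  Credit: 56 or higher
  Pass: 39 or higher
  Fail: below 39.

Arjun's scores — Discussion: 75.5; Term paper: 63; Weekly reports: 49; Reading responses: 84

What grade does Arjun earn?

Distinction

Reading responses (84) > Term paper (63), so Term paper counts as 84.
Weighted total:
  Discussion 75.5 × 0.27 = 20.385
  Term paper 84 × 0.36 = 30.24
  Weekly reports 49 × 0.24 = 11.76
  Reading responses 84 × 0.13 = 10.92
Sum = 73.305
73.305 is ≥ 73 and < 90 → Distinction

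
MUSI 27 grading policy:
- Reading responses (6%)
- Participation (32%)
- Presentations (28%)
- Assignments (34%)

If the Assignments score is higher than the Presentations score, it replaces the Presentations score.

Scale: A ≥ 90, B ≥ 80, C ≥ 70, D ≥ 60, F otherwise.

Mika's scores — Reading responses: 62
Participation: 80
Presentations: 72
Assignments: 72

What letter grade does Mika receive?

Assignments (72) ≤ Presentations (72), so Presentations stays at 72.
Weighted total:
  Reading responses 62 × 0.06 = 3.72
  Participation 80 × 0.32 = 25.6
  Presentations 72 × 0.28 = 20.16
  Assignments 72 × 0.34 = 24.48
Sum = 73.96
73.96 is ≥ 70 and < 80 → C

C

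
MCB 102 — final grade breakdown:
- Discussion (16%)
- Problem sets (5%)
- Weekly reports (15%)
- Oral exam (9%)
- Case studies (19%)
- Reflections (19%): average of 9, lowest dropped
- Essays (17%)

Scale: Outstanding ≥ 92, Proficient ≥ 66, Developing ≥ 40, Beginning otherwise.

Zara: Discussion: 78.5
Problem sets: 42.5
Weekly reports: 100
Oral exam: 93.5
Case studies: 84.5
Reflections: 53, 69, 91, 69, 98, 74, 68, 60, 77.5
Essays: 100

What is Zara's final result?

Reflections: drop 53 → average of remaining 8 = 606.5/8 = 75.8125
Weighted total:
  Discussion 78.5 × 0.16 = 12.56
  Problem sets 42.5 × 0.05 = 2.125
  Weekly reports 100 × 0.15 = 15
  Oral exam 93.5 × 0.09 = 8.415
  Case studies 84.5 × 0.19 = 16.055
  Reflections 75.8125 × 0.19 = 14.404375
  Essays 100 × 0.17 = 17
Sum = 85.559375
85.559375 is ≥ 66 and < 92 → Proficient

Proficient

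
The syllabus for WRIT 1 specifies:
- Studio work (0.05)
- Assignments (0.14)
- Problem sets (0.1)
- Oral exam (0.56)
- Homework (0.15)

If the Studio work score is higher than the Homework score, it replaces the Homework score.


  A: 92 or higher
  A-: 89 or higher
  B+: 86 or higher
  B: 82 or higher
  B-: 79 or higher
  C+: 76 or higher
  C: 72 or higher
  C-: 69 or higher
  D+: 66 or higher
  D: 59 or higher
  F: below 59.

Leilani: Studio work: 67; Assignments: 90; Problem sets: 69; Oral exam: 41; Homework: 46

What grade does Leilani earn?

Studio work (67) > Homework (46), so Homework counts as 67.
Weighted total:
  Studio work 67 × 0.05 = 3.35
  Assignments 90 × 0.14 = 12.6
  Problem sets 69 × 0.1 = 6.9
  Oral exam 41 × 0.56 = 22.96
  Homework 67 × 0.15 = 10.05
Sum = 55.86
55.86 < 59 → F

F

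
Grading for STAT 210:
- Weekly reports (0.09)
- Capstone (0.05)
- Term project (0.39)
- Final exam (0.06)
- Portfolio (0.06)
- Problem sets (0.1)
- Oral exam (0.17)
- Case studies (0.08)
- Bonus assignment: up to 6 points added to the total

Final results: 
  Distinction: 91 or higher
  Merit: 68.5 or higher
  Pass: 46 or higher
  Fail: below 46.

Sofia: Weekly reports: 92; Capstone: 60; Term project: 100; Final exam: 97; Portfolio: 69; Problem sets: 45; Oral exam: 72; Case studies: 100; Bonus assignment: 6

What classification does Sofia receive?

Weighted total:
  Weekly reports 92 × 0.09 = 8.28
  Capstone 60 × 0.05 = 3
  Term project 100 × 0.39 = 39
  Final exam 97 × 0.06 = 5.82
  Portfolio 69 × 0.06 = 4.14
  Problem sets 45 × 0.1 = 4.5
  Oral exam 72 × 0.17 = 12.24
  Case studies 100 × 0.08 = 8
Sum = 84.98
Bonus assignment: 84.98 + 6 = 90.98
90.98 is ≥ 68.5 and < 91 → Merit

Merit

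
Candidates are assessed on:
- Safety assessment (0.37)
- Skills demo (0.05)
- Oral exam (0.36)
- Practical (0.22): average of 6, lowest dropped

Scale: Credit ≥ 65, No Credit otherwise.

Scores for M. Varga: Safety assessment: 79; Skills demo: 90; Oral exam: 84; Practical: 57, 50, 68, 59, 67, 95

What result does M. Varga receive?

Practical: drop 50 → average of remaining 5 = 346/5 = 69.2
Weighted total:
  Safety assessment 79 × 0.37 = 29.23
  Skills demo 90 × 0.05 = 4.5
  Oral exam 84 × 0.36 = 30.24
  Practical 69.2 × 0.22 = 15.224
Sum = 79.194
79.194 ≥ 65 → Credit

Credit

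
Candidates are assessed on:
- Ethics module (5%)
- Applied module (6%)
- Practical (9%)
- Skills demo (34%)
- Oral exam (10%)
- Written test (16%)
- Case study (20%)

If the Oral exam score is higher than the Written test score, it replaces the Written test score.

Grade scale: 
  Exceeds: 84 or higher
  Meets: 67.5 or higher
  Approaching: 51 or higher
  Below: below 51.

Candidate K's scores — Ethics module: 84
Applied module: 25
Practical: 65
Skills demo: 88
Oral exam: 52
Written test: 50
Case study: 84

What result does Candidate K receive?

Meets

Oral exam (52) > Written test (50), so Written test counts as 52.
Weighted total:
  Ethics module 84 × 0.05 = 4.2
  Applied module 25 × 0.06 = 1.5
  Practical 65 × 0.09 = 5.85
  Skills demo 88 × 0.34 = 29.92
  Oral exam 52 × 0.1 = 5.2
  Written test 52 × 0.16 = 8.32
  Case study 84 × 0.2 = 16.8
Sum = 71.79
71.79 is ≥ 67.5 and < 84 → Meets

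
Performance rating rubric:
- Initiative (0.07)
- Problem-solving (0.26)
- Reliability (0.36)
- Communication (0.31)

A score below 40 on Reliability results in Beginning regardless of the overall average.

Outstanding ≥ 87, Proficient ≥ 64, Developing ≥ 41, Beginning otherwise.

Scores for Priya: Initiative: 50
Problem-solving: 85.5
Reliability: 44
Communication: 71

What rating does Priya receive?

Reliability score 44 ≥ 40: minimum met.
Weighted total:
  Initiative 50 × 0.07 = 3.5
  Problem-solving 85.5 × 0.26 = 22.23
  Reliability 44 × 0.36 = 15.84
  Communication 71 × 0.31 = 22.01
Sum = 63.58
63.58 is ≥ 41 and < 64 → Developing

Developing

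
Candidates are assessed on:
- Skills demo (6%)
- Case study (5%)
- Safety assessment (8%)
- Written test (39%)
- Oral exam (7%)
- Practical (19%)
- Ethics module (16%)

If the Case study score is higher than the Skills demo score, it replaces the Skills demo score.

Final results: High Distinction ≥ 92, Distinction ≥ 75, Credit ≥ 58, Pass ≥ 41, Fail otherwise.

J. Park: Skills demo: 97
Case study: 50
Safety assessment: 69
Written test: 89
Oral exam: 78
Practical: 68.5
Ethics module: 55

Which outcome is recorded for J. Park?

Distinction

Case study (50) ≤ Skills demo (97), so Skills demo stays at 97.
Weighted total:
  Skills demo 97 × 0.06 = 5.82
  Case study 50 × 0.05 = 2.5
  Safety assessment 69 × 0.08 = 5.52
  Written test 89 × 0.39 = 34.71
  Oral exam 78 × 0.07 = 5.46
  Practical 68.5 × 0.19 = 13.015
  Ethics module 55 × 0.16 = 8.8
Sum = 75.825
75.825 is ≥ 75 and < 92 → Distinction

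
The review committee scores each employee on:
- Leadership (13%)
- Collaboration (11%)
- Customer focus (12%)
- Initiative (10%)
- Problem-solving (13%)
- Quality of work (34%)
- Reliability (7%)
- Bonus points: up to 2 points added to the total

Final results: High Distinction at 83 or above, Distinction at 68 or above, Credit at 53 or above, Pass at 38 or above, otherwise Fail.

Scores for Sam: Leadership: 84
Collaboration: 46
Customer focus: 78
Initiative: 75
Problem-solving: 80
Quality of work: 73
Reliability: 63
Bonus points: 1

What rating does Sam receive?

Weighted total:
  Leadership 84 × 0.13 = 10.92
  Collaboration 46 × 0.11 = 5.06
  Customer focus 78 × 0.12 = 9.36
  Initiative 75 × 0.1 = 7.5
  Problem-solving 80 × 0.13 = 10.4
  Quality of work 73 × 0.34 = 24.82
  Reliability 63 × 0.07 = 4.41
Sum = 72.47
Bonus points: 72.47 + 1 = 73.47
73.47 is ≥ 68 and < 83 → Distinction

Distinction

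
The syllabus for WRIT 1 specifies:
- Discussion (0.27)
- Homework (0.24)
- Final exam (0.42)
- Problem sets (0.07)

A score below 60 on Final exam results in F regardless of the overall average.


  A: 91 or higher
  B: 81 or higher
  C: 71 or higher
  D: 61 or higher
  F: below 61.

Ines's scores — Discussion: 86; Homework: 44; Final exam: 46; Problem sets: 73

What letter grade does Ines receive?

Final exam score 46 < 60: minimum not met.
Weighted total:
  Discussion 86 × 0.27 = 23.22
  Homework 44 × 0.24 = 10.56
  Final exam 46 × 0.42 = 19.32
  Problem sets 73 × 0.07 = 5.11
Sum = 58.21
Because the Final exam minimum was not met, the result is F.

F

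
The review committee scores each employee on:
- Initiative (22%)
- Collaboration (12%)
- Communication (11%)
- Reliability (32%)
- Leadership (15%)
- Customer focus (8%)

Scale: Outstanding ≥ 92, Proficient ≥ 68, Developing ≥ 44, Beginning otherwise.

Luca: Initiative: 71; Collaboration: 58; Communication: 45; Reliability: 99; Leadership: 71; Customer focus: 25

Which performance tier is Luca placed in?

Weighted total:
  Initiative 71 × 0.22 = 15.62
  Collaboration 58 × 0.12 = 6.96
  Communication 45 × 0.11 = 4.95
  Reliability 99 × 0.32 = 31.68
  Leadership 71 × 0.15 = 10.65
  Customer focus 25 × 0.08 = 2
Sum = 71.86
71.86 is ≥ 68 and < 92 → Proficient

Proficient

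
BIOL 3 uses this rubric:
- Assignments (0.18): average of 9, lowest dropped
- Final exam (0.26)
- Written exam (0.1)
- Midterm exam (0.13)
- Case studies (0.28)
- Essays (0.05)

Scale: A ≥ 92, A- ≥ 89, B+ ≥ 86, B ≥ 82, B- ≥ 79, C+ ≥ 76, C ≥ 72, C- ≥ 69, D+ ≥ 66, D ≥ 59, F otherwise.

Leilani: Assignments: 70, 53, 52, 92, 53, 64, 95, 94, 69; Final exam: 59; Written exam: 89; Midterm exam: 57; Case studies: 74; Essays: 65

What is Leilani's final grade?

Assignments: drop 52 → average of remaining 8 = 590/8 = 73.75
Weighted total:
  Assignments 73.75 × 0.18 = 13.275
  Final exam 59 × 0.26 = 15.34
  Written exam 89 × 0.1 = 8.9
  Midterm exam 57 × 0.13 = 7.41
  Case studies 74 × 0.28 = 20.72
  Essays 65 × 0.05 = 3.25
Sum = 68.895
68.895 is ≥ 66 and < 69 → D+

D+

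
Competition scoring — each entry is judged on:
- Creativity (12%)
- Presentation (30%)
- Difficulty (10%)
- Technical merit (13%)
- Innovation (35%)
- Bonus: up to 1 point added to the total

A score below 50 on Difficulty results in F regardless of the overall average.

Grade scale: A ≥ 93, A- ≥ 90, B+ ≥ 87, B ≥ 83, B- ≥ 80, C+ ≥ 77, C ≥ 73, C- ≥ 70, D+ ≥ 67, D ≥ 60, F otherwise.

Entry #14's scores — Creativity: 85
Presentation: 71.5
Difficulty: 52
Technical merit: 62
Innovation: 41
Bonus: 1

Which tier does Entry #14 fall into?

Difficulty score 52 ≥ 50: minimum met.
Weighted total:
  Creativity 85 × 0.12 = 10.2
  Presentation 71.5 × 0.3 = 21.45
  Difficulty 52 × 0.1 = 5.2
  Technical merit 62 × 0.13 = 8.06
  Innovation 41 × 0.35 = 14.35
Sum = 59.26
Bonus: 59.26 + 1 = 60.26
60.26 is ≥ 60 and < 67 → D

D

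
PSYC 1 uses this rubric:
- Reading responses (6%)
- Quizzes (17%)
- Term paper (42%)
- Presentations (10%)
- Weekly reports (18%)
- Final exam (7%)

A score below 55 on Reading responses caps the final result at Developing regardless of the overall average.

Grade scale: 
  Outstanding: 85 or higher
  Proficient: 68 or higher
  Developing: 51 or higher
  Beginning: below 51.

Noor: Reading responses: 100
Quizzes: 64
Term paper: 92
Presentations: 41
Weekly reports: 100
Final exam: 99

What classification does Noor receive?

Proficient

Reading responses score 100 ≥ 55: minimum met.
Weighted total:
  Reading responses 100 × 0.06 = 6
  Quizzes 64 × 0.17 = 10.88
  Term paper 92 × 0.42 = 38.64
  Presentations 41 × 0.1 = 4.1
  Weekly reports 100 × 0.18 = 18
  Final exam 99 × 0.07 = 6.93
Sum = 84.55
84.55 is ≥ 68 and < 85 → Proficient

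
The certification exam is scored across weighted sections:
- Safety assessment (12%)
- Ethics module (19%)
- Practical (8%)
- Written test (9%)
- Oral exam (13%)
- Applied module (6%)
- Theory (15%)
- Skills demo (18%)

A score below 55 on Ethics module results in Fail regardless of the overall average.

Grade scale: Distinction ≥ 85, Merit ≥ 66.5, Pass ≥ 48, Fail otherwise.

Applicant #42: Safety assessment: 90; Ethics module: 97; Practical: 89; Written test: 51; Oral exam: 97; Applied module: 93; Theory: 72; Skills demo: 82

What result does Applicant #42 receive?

Merit

Ethics module score 97 ≥ 55: minimum met.
Weighted total:
  Safety assessment 90 × 0.12 = 10.8
  Ethics module 97 × 0.19 = 18.43
  Practical 89 × 0.08 = 7.12
  Written test 51 × 0.09 = 4.59
  Oral exam 97 × 0.13 = 12.61
  Applied module 93 × 0.06 = 5.58
  Theory 72 × 0.15 = 10.8
  Skills demo 82 × 0.18 = 14.76
Sum = 84.69
84.69 is ≥ 66.5 and < 85 → Merit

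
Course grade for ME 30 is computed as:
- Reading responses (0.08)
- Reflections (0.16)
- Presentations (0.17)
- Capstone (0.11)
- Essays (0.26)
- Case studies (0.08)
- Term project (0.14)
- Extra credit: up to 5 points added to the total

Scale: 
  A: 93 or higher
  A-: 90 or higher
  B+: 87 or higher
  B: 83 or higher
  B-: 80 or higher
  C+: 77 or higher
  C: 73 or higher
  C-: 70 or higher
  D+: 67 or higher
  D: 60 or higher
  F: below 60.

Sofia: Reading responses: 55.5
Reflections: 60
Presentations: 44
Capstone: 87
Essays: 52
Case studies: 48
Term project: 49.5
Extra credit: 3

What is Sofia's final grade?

Weighted total:
  Reading responses 55.5 × 0.08 = 4.44
  Reflections 60 × 0.16 = 9.6
  Presentations 44 × 0.17 = 7.48
  Capstone 87 × 0.11 = 9.57
  Essays 52 × 0.26 = 13.52
  Case studies 48 × 0.08 = 3.84
  Term project 49.5 × 0.14 = 6.93
Sum = 55.38
Extra credit: 55.38 + 3 = 58.38
58.38 < 60 → F

F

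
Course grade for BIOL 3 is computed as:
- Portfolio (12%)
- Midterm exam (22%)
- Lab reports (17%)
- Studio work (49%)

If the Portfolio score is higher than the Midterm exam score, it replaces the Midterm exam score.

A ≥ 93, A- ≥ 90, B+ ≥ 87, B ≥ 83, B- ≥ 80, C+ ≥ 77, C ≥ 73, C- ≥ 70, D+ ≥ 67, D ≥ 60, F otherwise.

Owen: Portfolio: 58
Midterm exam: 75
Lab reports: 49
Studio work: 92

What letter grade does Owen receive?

C

Portfolio (58) ≤ Midterm exam (75), so Midterm exam stays at 75.
Weighted total:
  Portfolio 58 × 0.12 = 6.96
  Midterm exam 75 × 0.22 = 16.5
  Lab reports 49 × 0.17 = 8.33
  Studio work 92 × 0.49 = 45.08
Sum = 76.87
76.87 is ≥ 73 and < 77 → C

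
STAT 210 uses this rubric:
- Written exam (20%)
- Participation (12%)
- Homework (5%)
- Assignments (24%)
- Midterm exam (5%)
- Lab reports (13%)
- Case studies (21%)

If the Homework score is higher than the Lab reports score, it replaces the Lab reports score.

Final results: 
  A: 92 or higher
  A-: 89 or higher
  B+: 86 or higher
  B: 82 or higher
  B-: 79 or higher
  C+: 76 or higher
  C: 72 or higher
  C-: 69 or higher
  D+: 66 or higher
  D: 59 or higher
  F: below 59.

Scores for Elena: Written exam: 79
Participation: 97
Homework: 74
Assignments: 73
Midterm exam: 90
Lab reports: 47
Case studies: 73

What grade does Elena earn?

C+

Homework (74) > Lab reports (47), so Lab reports counts as 74.
Weighted total:
  Written exam 79 × 0.2 = 15.8
  Participation 97 × 0.12 = 11.64
  Homework 74 × 0.05 = 3.7
  Assignments 73 × 0.24 = 17.52
  Midterm exam 90 × 0.05 = 4.5
  Lab reports 74 × 0.13 = 9.62
  Case studies 73 × 0.21 = 15.33
Sum = 78.11
78.11 is ≥ 76 and < 79 → C+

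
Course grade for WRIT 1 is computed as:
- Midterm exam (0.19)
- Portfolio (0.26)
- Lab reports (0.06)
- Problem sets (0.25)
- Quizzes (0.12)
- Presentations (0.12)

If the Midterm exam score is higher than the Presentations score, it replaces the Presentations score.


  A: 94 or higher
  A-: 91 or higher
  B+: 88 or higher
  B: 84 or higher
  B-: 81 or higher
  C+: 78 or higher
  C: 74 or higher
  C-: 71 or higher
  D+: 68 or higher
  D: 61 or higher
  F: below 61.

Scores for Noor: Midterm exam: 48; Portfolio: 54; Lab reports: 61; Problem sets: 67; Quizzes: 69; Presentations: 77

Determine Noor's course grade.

D

Midterm exam (48) ≤ Presentations (77), so Presentations stays at 77.
Weighted total:
  Midterm exam 48 × 0.19 = 9.12
  Portfolio 54 × 0.26 = 14.04
  Lab reports 61 × 0.06 = 3.66
  Problem sets 67 × 0.25 = 16.75
  Quizzes 69 × 0.12 = 8.28
  Presentations 77 × 0.12 = 9.24
Sum = 61.09
61.09 is ≥ 61 and < 68 → D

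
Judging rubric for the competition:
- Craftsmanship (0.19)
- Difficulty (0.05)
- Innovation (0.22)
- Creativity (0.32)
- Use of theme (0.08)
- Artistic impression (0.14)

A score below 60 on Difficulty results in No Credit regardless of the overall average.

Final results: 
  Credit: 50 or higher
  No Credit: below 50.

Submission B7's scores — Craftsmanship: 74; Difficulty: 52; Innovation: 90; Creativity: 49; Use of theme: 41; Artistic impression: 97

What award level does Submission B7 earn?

Difficulty score 52 < 60: minimum not met.
Weighted total:
  Craftsmanship 74 × 0.19 = 14.06
  Difficulty 52 × 0.05 = 2.6
  Innovation 90 × 0.22 = 19.8
  Creativity 49 × 0.32 = 15.68
  Use of theme 41 × 0.08 = 3.28
  Artistic impression 97 × 0.14 = 13.58
Sum = 69
Because the Difficulty minimum was not met, the result is No Credit.

No Credit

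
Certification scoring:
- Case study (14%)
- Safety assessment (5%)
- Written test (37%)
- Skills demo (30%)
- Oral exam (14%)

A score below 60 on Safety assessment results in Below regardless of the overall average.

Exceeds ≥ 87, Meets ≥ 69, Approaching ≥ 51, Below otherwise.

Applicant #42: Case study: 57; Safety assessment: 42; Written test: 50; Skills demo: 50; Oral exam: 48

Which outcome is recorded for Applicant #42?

Safety assessment score 42 < 60: minimum not met.
Weighted total:
  Case study 57 × 0.14 = 7.98
  Safety assessment 42 × 0.05 = 2.1
  Written test 50 × 0.37 = 18.5
  Skills demo 50 × 0.3 = 15
  Oral exam 48 × 0.14 = 6.72
Sum = 50.3
Because the Safety assessment minimum was not met, the result is Below.

Below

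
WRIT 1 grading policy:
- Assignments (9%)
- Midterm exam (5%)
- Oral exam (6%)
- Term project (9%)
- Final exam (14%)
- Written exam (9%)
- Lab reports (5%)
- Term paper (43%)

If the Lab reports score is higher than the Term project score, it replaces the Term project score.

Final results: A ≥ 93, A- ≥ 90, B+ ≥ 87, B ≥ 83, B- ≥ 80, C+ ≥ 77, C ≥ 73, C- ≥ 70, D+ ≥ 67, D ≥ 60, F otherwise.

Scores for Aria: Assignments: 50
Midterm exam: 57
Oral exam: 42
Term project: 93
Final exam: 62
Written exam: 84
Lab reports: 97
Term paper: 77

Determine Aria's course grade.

Lab reports (97) > Term project (93), so Term project counts as 97.
Weighted total:
  Assignments 50 × 0.09 = 4.5
  Midterm exam 57 × 0.05 = 2.85
  Oral exam 42 × 0.06 = 2.52
  Term project 97 × 0.09 = 8.73
  Final exam 62 × 0.14 = 8.68
  Written exam 84 × 0.09 = 7.56
  Lab reports 97 × 0.05 = 4.85
  Term paper 77 × 0.43 = 33.11
Sum = 72.8
72.8 is ≥ 70 and < 73 → C-

C-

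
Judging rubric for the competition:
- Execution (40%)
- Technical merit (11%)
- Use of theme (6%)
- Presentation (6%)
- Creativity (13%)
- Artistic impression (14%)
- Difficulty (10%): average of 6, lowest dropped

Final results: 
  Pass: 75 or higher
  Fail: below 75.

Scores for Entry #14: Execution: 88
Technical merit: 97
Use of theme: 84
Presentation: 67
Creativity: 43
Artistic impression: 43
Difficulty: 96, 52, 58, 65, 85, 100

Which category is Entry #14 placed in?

Fail

Difficulty: drop 52 → average of remaining 5 = 404/5 = 80.8
Weighted total:
  Execution 88 × 0.4 = 35.2
  Technical merit 97 × 0.11 = 10.67
  Use of theme 84 × 0.06 = 5.04
  Presentation 67 × 0.06 = 4.02
  Creativity 43 × 0.13 = 5.59
  Artistic impression 43 × 0.14 = 6.02
  Difficulty 80.8 × 0.1 = 8.08
Sum = 74.62
74.62 < 75 → Fail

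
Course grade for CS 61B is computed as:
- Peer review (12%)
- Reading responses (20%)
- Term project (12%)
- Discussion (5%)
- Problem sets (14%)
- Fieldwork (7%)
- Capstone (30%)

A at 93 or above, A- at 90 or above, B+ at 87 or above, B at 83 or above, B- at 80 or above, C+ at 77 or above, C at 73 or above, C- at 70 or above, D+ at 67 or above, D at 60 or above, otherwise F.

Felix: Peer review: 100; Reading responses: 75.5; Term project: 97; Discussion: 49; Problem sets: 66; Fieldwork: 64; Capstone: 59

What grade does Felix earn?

C-

Weighted total:
  Peer review 100 × 0.12 = 12
  Reading responses 75.5 × 0.2 = 15.1
  Term project 97 × 0.12 = 11.64
  Discussion 49 × 0.05 = 2.45
  Problem sets 66 × 0.14 = 9.24
  Fieldwork 64 × 0.07 = 4.48
  Capstone 59 × 0.3 = 17.7
Sum = 72.61
72.61 is ≥ 70 and < 73 → C-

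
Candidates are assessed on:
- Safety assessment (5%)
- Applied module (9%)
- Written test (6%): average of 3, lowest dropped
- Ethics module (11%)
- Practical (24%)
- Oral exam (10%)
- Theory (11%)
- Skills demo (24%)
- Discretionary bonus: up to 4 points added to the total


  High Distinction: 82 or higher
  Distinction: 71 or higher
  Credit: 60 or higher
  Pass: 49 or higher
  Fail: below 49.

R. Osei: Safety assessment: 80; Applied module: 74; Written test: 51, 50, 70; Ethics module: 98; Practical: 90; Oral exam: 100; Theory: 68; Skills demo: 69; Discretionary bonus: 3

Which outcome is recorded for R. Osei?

Written test: drop 50 → average of remaining 2 = 121/2 = 60.5
Weighted total:
  Safety assessment 80 × 0.05 = 4
  Applied module 74 × 0.09 = 6.66
  Written test 60.5 × 0.06 = 3.63
  Ethics module 98 × 0.11 = 10.78
  Practical 90 × 0.24 = 21.6
  Oral exam 100 × 0.1 = 10
  Theory 68 × 0.11 = 7.48
  Skills demo 69 × 0.24 = 16.56
Sum = 80.71
Discretionary bonus: 80.71 + 3 = 83.71
83.71 ≥ 82 → High Distinction

High Distinction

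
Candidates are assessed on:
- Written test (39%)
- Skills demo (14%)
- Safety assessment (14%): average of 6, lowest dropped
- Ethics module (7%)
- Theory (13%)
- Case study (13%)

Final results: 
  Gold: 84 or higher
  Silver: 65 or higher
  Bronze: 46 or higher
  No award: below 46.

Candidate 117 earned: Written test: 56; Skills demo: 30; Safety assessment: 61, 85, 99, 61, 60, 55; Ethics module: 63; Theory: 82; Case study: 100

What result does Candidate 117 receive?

Safety assessment: drop 55 → average of remaining 5 = 366/5 = 73.2
Weighted total:
  Written test 56 × 0.39 = 21.84
  Skills demo 30 × 0.14 = 4.2
  Safety assessment 73.2 × 0.14 = 10.248
  Ethics module 63 × 0.07 = 4.41
  Theory 82 × 0.13 = 10.66
  Case study 100 × 0.13 = 13
Sum = 64.358
64.358 is ≥ 46 and < 65 → Bronze

Bronze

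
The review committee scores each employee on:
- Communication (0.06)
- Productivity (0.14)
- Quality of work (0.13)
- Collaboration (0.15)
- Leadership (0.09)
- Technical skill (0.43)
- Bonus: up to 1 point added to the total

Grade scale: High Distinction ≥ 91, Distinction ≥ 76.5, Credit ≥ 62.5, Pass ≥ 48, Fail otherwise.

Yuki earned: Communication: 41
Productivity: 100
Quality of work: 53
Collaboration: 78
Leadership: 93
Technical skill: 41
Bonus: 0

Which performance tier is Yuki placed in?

Pass

Weighted total:
  Communication 41 × 0.06 = 2.46
  Productivity 100 × 0.14 = 14
  Quality of work 53 × 0.13 = 6.89
  Collaboration 78 × 0.15 = 11.7
  Leadership 93 × 0.09 = 8.37
  Technical skill 41 × 0.43 = 17.63
Sum = 61.05
Bonus: 61.05 + 0 = 61.05
61.05 is ≥ 48 and < 62.5 → Pass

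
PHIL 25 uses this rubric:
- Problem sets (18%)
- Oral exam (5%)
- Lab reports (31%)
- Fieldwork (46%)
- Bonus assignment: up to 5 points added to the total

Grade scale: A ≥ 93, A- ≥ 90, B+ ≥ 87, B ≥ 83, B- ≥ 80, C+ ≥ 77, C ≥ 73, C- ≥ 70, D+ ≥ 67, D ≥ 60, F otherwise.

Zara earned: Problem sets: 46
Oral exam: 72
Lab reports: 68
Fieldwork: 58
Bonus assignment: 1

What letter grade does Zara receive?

D

Weighted total:
  Problem sets 46 × 0.18 = 8.28
  Oral exam 72 × 0.05 = 3.6
  Lab reports 68 × 0.31 = 21.08
  Fieldwork 58 × 0.46 = 26.68
Sum = 59.64
Bonus assignment: 59.64 + 1 = 60.64
60.64 is ≥ 60 and < 67 → D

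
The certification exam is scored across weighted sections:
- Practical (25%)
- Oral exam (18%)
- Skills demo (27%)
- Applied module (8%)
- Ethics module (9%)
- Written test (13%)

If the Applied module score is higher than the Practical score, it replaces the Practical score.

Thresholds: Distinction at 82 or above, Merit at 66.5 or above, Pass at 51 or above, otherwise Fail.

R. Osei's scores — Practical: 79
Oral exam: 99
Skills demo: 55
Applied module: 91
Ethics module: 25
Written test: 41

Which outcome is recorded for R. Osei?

Merit

Applied module (91) > Practical (79), so Practical counts as 91.
Weighted total:
  Practical 91 × 0.25 = 22.75
  Oral exam 99 × 0.18 = 17.82
  Skills demo 55 × 0.27 = 14.85
  Applied module 91 × 0.08 = 7.28
  Ethics module 25 × 0.09 = 2.25
  Written test 41 × 0.13 = 5.33
Sum = 70.28
70.28 is ≥ 66.5 and < 82 → Merit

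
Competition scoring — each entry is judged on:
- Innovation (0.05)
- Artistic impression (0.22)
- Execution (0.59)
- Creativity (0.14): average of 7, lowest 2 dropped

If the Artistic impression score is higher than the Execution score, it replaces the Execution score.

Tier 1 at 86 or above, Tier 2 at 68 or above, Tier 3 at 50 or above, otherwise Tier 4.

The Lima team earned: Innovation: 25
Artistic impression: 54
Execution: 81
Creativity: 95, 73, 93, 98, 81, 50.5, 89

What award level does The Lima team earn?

Tier 2

Creativity: drop 50.5, 73 → average of remaining 5 = 456/5 = 91.2
Artistic impression (54) ≤ Execution (81), so Execution stays at 81.
Weighted total:
  Innovation 25 × 0.05 = 1.25
  Artistic impression 54 × 0.22 = 11.88
  Execution 81 × 0.59 = 47.79
  Creativity 91.2 × 0.14 = 12.768
Sum = 73.688
73.688 is ≥ 68 and < 86 → Tier 2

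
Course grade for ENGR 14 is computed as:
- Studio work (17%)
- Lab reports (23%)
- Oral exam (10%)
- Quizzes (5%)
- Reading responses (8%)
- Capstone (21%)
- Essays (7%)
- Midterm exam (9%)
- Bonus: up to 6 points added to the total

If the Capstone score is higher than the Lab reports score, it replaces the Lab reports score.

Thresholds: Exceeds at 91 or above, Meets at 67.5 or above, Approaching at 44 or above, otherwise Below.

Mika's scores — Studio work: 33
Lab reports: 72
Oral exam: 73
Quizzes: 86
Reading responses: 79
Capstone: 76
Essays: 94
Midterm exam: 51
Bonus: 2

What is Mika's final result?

Meets

Capstone (76) > Lab reports (72), so Lab reports counts as 76.
Weighted total:
  Studio work 33 × 0.17 = 5.61
  Lab reports 76 × 0.23 = 17.48
  Oral exam 73 × 0.1 = 7.3
  Quizzes 86 × 0.05 = 4.3
  Reading responses 79 × 0.08 = 6.32
  Capstone 76 × 0.21 = 15.96
  Essays 94 × 0.07 = 6.58
  Midterm exam 51 × 0.09 = 4.59
Sum = 68.14
Bonus: 68.14 + 2 = 70.14
70.14 is ≥ 67.5 and < 91 → Meets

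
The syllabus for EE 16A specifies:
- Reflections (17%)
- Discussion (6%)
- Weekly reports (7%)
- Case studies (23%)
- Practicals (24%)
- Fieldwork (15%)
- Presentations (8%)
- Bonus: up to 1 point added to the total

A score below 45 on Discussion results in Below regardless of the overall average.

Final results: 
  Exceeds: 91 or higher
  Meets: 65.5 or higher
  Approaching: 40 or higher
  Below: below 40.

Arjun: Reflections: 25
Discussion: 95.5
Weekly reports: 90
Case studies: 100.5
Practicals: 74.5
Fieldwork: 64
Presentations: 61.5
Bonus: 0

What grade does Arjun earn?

Meets

Discussion score 95.5 ≥ 45: minimum met.
Weighted total:
  Reflections 25 × 0.17 = 4.25
  Discussion 95.5 × 0.06 = 5.73
  Weekly reports 90 × 0.07 = 6.3
  Case studies 100.5 × 0.23 = 23.115
  Practicals 74.5 × 0.24 = 17.88
  Fieldwork 64 × 0.15 = 9.6
  Presentations 61.5 × 0.08 = 4.92
Sum = 71.795
Bonus: 71.795 + 0 = 71.795
71.795 is ≥ 65.5 and < 91 → Meets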